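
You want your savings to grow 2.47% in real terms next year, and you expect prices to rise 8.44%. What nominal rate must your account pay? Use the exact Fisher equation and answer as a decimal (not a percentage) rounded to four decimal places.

(1 + i) = (1 + r)(1 + π) = 1.02470 × 1.08440 = 1.11118468
i = 1.11118468 − 1, so the required nominal rate is 0.1112.

0.1112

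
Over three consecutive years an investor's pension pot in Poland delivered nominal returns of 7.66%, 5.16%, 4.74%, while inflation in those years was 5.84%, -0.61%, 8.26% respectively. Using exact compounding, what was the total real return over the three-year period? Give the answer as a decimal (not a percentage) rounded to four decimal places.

Nominal growth factor = 1.0766 × 1.0516 × 1.0474 = 1.185817
Price-level growth factor = 1.0584 × 0.9939 × 1.0826 = 1.138834
Real growth factor = 1.185817 / 1.138834 = 1.041255
Total real return = 1.041255 − 1 → 0.0413.

0.0413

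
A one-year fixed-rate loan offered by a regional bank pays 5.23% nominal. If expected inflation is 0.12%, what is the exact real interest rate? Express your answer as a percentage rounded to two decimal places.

5.10%

By the Fisher equation, 1 + r = (1 + i)/(1 + π).
1 + r = 1.05230 / 1.00120 = 1.051039
r = 1.051039 − 1 = 5.1039%, i.e. 5.10%.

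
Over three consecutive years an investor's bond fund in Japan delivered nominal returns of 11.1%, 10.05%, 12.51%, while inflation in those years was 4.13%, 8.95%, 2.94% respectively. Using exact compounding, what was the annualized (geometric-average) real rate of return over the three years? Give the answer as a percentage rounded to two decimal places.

Nominal growth factor = 1.1110 × 1.1005 × 1.1251 = 1.37560970
Price-level growth factor = 1.0413 × 1.0895 × 1.0294 = 1.16785054
Real growth factor = 1.37560970 / 1.16785054 = 1.17789876
Annualized real rate = 1.17789876^(1/3) − 1 = 5.6094% → 5.61%.

5.61%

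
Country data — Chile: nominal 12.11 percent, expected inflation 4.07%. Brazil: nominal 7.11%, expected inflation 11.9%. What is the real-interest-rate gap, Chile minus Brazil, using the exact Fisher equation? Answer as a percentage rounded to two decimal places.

Chile: (1 + 0.1211)/(1 + 0.0407) − 1 = 7.7256%
Brazil: (1 + 0.0711)/(1 + 0.1190) − 1 = -4.2806%
Differential = 7.7256% − (-4.2806%) = 12.0062% → 12.01%.

12.01%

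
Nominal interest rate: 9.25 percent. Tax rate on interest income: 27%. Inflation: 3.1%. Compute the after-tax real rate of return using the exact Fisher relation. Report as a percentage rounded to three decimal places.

After-tax nominal return = 9.25% × (1 − 0.27) = 6.7525%.
1 + r = 1.067525 / 1.03100 = 1.035427
After-tax real rate = 1.035427 − 1 → 3.543%.

3.543%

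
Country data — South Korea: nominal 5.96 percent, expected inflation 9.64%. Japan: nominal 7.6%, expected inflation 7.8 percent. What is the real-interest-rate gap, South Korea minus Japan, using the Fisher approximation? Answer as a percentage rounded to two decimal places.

-3.48%

South Korea: 5.96% − 9.64% = -3.680%
Japan: 7.6% − 7.8% = -0.200%
Differential = -3.480% → -3.48%.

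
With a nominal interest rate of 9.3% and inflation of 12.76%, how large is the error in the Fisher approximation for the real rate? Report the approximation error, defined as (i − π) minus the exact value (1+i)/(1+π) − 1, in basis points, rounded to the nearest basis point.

-39 basis points

Approximate: r ≈ 9.300% − 12.760% = -3.4600%
Exact: (1 + 0.0930)/(1 + 0.1276) − 1 = -3.0685%
Error = -3.4600% − (-3.0685%) = -0.3915% → -39 basis points.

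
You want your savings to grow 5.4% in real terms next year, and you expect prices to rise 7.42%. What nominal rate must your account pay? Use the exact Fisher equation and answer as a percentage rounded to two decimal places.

13.22%

(1 + i) = (1 + r)(1 + π) = 1.05400 × 1.07420 = 1.1322068
i = 1.1322068 − 1, so the required nominal rate is 13.22%.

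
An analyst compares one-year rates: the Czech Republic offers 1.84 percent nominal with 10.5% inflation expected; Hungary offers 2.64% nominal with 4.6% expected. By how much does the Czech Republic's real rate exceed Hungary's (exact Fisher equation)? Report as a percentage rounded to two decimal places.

-5.96%

The Czech Republic: (1 + 0.0184)/(1 + 0.1050) − 1 = -7.8371%
Hungary: (1 + 0.0264)/(1 + 0.0460) − 1 = -1.8738%
Differential = -7.8371% − (-1.8738%) = -5.9633% → -5.96%.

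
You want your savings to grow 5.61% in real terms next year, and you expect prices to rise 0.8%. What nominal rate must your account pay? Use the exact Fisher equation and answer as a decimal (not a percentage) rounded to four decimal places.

0.0645

(1 + i) = (1 + r)(1 + π) = 1.05610 × 1.00800 = 1.0645488
i = 1.0645488 − 1, so the required nominal rate is 0.0645.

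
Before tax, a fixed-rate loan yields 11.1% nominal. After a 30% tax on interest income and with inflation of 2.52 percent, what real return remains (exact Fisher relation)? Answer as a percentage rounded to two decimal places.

After-tax nominal return = 11.1% × (1 − 0.3) = 7.7700%.
1 + r = 1.07770 / 1.02520 = 1.051210
After-tax real rate = 1.051210 − 1 → 5.12%.

5.12%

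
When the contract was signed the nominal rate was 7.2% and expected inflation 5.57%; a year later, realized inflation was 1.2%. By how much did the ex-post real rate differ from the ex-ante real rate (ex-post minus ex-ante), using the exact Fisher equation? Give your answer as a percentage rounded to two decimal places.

4.38%

Ex-ante: (1 + 0.0720)/(1 + 0.0557) − 1 = 1.5440%
Ex-post: (1 + 0.0720)/(1 + 0.0120) − 1 = 5.9289%
Difference (ex-post − ex-ante) = 4.3849% → 4.38%.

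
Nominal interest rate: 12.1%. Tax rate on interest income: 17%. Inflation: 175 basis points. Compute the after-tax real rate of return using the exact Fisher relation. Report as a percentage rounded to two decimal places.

After-tax nominal return = 12.1% × (1 − 0.17) = 10.0430%.
1 + r = 1.10043 / 1.01750 = 1.081504
After-tax real rate = 1.081504 − 1 → 8.15%.

8.15%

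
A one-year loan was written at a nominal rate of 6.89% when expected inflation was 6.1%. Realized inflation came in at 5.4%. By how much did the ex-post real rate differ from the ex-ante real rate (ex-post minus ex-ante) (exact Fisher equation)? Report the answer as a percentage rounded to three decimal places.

0.669%

Ex-ante: (1 + 0.0689)/(1 + 0.0610) − 1 = 0.7446%
Ex-post: (1 + 0.0689)/(1 + 0.0540) − 1 = 1.4137%
Difference (ex-post − ex-ante) = 0.6691% → 0.669%.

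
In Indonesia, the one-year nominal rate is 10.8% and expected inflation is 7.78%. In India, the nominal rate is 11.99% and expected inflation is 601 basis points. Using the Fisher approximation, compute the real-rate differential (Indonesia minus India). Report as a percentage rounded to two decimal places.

-2.96%

Indonesia: 10.8% − 7.78% = 3.020%
India: 11.99% − 6.01% = 5.980%
Differential = -2.960% → -2.96%.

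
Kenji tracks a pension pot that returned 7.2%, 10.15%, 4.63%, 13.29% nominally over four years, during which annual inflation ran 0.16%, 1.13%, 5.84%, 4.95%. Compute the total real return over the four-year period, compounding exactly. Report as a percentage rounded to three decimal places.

Nominal growth factor = 1.0720 × 1.1015 × 1.0463 × 1.1329 = 1.399675
Price-level growth factor = 1.0016 × 1.0113 × 1.0584 × 1.0495 = 1.125140
Real growth factor = 1.399675 / 1.125140 = 1.244000
Total real return = 1.244000 − 1 → 24.400%.

24.400%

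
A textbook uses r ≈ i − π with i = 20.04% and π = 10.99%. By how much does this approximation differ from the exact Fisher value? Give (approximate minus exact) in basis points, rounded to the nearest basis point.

Approximate: r ≈ 20.040% − 10.990% = 9.0500%
Exact: (1 + 0.2004)/(1 + 0.1099) − 1 = 8.1539%
Error = 9.0500% − 8.1539% = 0.8961% → 90 basis points.

90 basis points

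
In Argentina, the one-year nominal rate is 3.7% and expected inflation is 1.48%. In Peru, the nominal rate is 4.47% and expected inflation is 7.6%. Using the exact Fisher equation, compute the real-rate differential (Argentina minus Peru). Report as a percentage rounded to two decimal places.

Argentina: (1 + 0.0370)/(1 + 0.0148) − 1 = 2.1876%
Peru: (1 + 0.0447)/(1 + 0.0760) − 1 = -2.9089%
Differential = 2.1876% − (-2.9089%) = 5.0965% → 5.10%.

5.10%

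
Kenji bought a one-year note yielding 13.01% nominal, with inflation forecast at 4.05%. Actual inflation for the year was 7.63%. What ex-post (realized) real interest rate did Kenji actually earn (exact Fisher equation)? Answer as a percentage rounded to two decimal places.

5.00%

Ex-post: (1 + 0.1301)/(1 + 0.0763) − 1 = 4.9986%
So the realized real rate is 5.00%.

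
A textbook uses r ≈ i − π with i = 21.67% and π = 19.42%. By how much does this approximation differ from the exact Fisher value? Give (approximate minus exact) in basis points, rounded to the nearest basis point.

Approximate: r ≈ 21.670% − 19.420% = 2.2500%
Exact: (1 + 0.2167)/(1 + 0.1942) − 1 = 1.8841%
Error = 2.2500% − 1.8841% = 0.3659% → 37 basis points.

37 basis points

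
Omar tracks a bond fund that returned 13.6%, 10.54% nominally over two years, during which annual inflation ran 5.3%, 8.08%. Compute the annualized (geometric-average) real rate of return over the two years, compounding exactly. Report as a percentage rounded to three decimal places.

Nominal growth factor = 1.1360 × 1.1054 = 1.25573440
Price-level growth factor = 1.0530 × 1.0808 = 1.13808240
Real growth factor = 1.25573440 / 1.13808240 = 1.10337740
Annualized real rate = 1.10337740^(1/2) − 1 = 5.0418% → 5.042%.

5.042%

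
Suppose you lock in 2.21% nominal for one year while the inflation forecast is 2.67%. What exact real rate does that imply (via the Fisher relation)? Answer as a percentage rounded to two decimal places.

By the Fisher relation, 1 + r = (1 + i)/(1 + π).
1 + r = 1.02210 / 1.02670 = 0.995520
r = 0.995520 − 1 = -0.4480%, i.e. -0.45%.

-0.45%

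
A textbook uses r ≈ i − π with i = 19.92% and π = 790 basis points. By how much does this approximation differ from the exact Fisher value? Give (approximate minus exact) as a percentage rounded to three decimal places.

Approximate: r ≈ 19.920% − 7.900% = 12.0200%
Exact: (1 + 0.1992)/(1 + 0.0790) − 1 = 11.1399%
Error = 12.0200% − 11.1399% = 0.8801% → 0.880%.

0.880%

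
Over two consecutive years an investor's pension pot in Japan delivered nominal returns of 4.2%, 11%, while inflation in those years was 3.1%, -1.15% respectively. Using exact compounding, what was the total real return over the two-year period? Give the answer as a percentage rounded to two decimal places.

Compound the nominal returns: 1.0420 × 1.1100 = 1.156620.
Compound inflation: 1.0310 × 0.9885 = 1.019144.
Deflate: 1.156620 / 1.019144 = 1.134894.
Total real return = 1.134894 − 1 → 13.49%.

13.49%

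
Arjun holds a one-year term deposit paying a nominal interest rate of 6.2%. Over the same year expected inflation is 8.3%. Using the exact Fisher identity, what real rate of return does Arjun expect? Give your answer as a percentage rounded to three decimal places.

-1.939%

1 + r = 1.06200 / 1.08300 = 0.980609
r = 0.980609 − 1 = -1.9391%, i.e. -1.939%.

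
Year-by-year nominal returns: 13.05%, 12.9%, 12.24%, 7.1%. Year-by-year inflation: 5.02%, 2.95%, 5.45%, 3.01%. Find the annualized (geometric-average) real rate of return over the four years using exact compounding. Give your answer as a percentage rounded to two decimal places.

Compound the nominal returns: 1.1305 × 1.1290 × 1.1224 × 1.0710 = 1.53426945.
Compound inflation: 1.0502 × 1.0295 × 1.0545 × 1.0301 = 1.17442243.
Deflate: 1.53426945 / 1.17442243 = 1.30640340.
Annualized real rate = 1.30640340^(1/4) − 1 = 6.9102% → 6.91%.

6.91%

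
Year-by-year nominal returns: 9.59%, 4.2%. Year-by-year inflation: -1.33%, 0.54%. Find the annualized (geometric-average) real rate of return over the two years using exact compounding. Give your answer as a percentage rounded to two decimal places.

Nominal growth factor = 1.0959 × 1.0420 = 1.14192780
Price-level growth factor = 0.9867 × 1.0054 = 0.99202818
Real growth factor = 1.14192780 / 0.99202818 = 1.15110420
Annualized real rate = 1.15110420^(1/2) − 1 = 7.2895% → 7.29%.

7.29%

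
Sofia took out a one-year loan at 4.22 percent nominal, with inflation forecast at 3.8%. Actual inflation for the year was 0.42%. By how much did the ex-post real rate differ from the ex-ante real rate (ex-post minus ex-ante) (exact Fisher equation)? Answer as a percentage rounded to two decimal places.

Ex-ante: (1 + 0.0422)/(1 + 0.0380) − 1 = 0.4046%
Ex-post: (1 + 0.0422)/(1 + 0.0042) − 1 = 3.7841%
Difference (ex-post − ex-ante) = 3.3795% → 3.38%.

3.38%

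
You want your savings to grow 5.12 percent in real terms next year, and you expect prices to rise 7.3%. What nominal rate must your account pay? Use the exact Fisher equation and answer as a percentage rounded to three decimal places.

12.794%

(1 + i) = (1 + r)(1 + π) = 1.05120 × 1.07300 = 1.1279376
i = 1.1279376 − 1, so the required nominal rate is 12.794%.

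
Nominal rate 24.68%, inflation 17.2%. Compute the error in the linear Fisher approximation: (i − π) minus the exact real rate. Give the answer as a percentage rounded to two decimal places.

Approximate: r ≈ 24.680% − 17.200% = 7.4800%
Exact: (1 + 0.2468)/(1 + 0.1720) − 1 = 6.3823%
Error = 7.4800% − 6.3823% = 1.0977% → 1.10%.

1.10%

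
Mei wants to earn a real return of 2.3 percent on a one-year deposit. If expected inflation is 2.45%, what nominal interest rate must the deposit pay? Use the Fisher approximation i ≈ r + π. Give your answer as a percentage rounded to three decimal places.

4.750%

i ≈ r + π = 2.3% + 2.45% = 4.750%.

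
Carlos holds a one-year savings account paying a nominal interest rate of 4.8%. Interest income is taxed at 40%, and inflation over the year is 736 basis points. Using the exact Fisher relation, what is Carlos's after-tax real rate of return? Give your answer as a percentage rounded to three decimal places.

-4.173%

After-tax nominal return = 4.8% × (1 − 0.4) = 2.8800%.
1 + r = 1.02880 / 1.07360 = 0.958271
After-tax real rate = 0.958271 − 1 → -4.173%.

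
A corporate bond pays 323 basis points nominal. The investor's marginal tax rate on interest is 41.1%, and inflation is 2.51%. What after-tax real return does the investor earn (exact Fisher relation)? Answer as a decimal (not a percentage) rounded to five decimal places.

After-tax nominal return = 3.23% × (1 − 0.411) = 1.90247%.
1 + r = 1.0190247 / 1.02510 = 0.994073
After-tax real rate = 0.994073 − 1 → -0.00593.

-0.00593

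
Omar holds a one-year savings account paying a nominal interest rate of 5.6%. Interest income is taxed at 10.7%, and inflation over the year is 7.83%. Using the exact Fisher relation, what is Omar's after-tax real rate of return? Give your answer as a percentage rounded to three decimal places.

After-tax nominal return = 5.6% × (1 − 0.107) = 5.0008%.
1 + r = 1.050008 / 1.07830 = 0.973762
After-tax real rate = 0.973762 − 1 → -2.624%.

-2.624%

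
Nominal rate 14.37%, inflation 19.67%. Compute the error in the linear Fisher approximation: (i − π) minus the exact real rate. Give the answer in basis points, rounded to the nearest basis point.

-87 basis points

Approximate: r ≈ 14.370% − 19.670% = -5.3000%
Exact: (1 + 0.1437)/(1 + 0.1967) − 1 = -4.4288%
Error = -5.3000% − (-4.4288%) = -0.8712% → -87 basis points.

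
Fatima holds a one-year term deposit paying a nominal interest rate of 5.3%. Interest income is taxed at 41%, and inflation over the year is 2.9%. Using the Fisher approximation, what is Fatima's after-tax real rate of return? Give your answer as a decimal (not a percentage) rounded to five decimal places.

After-tax nominal return = 5.3% × (1 − 0.41) = 3.1270%.
r ≈ 3.1270% − 2.9% → 0.00227.

0.00227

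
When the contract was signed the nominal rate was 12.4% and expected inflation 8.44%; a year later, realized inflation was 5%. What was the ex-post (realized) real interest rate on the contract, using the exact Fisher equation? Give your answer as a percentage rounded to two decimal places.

Ex-post: (1 + 0.1240)/(1 + 0.0500) − 1 = 7.0476%
So the realized real rate is 7.05%.

7.05%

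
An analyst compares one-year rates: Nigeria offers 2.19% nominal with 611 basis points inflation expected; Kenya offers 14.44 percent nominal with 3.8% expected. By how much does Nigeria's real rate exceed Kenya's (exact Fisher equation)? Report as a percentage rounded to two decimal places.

-13.94%

Nigeria: (1 + 0.0219)/(1 + 0.0611) − 1 = -3.6943%
Kenya: (1 + 0.1444)/(1 + 0.0380) − 1 = 10.2505%
Differential = -3.6943% − 10.2505% = -13.9448% → -13.94%.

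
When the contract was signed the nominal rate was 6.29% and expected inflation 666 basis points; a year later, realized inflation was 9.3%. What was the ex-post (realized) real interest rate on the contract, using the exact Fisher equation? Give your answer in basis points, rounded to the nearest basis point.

Ex-post: (1 + 0.0629)/(1 + 0.0930) − 1 = -2.7539%
So the realized real rate is -275 basis points.

-275 basis points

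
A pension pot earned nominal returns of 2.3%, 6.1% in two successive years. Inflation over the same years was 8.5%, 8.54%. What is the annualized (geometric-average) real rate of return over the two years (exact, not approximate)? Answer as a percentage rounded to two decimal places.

Compound the nominal returns: 1.0230 × 1.0610 = 1.08540300.
Compound inflation: 1.0850 × 1.0854 = 1.17765900.
Deflate: 1.08540300 / 1.17765900 = 0.92166153.
Annualized real rate = 0.92166153^(1/2) − 1 = -3.9968% → -4.00%.

-4.00%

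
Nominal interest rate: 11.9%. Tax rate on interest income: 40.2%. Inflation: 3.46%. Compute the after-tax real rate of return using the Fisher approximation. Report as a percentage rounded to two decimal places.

After-tax nominal return = 11.9% × (1 − 0.402) = 7.1162%.
r ≈ 7.1162% − 3.46% → 3.66%.

3.66%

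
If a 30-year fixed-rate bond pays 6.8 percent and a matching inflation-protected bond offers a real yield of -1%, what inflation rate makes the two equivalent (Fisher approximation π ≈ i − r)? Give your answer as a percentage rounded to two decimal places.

7.80%

π ≈ i − r = 6.8% − (-1%) → 7.80%.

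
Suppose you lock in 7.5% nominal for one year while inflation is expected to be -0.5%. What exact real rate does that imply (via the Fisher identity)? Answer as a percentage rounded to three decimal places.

8.040%

By the Fisher identity, 1 + r = (1 + i)/(1 + π).
1 + r = 1.07500 / 0.99500 = 1.080402
r = 1.080402 − 1 = 8.0402%, i.e. 8.040%.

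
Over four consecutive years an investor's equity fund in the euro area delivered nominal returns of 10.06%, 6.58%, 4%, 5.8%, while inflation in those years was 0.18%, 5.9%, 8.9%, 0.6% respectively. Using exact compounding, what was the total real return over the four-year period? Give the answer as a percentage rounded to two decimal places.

11.05%

Nominal growth factor = 1.1006 × 1.0658 × 1.0400 × 1.0580 = 1.290697
Price-level growth factor = 1.0018 × 1.0590 × 1.0890 × 1.0060 = 1.162259
Real growth factor = 1.290697 / 1.162259 = 1.110507
Total real return = 1.110507 − 1 → 11.05%.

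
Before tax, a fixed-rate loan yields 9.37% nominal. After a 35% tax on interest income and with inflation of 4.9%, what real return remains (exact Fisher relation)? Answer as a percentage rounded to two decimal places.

After-tax nominal return = 9.37% × (1 − 0.35) = 6.0905%.
1 + r = 1.060905 / 1.04900 = 1.011349
After-tax real rate = 1.011349 − 1 → 1.13%.

1.13%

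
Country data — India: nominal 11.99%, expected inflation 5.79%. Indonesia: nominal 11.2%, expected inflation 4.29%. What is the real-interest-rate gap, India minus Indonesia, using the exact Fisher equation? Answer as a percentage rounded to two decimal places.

India: (1 + 0.1199)/(1 + 0.0579) − 1 = 5.8607%
Indonesia: (1 + 0.1120)/(1 + 0.0429) − 1 = 6.6258%
Differential = 5.8607% − 6.6258% = -0.7651% → -0.77%.

-0.77%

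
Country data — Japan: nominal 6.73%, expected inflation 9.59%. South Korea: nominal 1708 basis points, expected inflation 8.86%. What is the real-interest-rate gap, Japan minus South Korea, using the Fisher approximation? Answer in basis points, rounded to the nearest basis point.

-1108 basis points

Japan: 6.73% − 9.59% = -2.860%
South Korea: 17.08% − 8.86% = 8.220%
Differential = -11.080% → -1108 basis points.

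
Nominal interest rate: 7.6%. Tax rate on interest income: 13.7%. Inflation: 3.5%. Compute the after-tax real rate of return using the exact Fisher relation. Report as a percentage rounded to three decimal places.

2.955%

After-tax nominal return = 7.6% × (1 − 0.137) = 6.5588%.
1 + r = 1.065588 / 1.03500 = 1.029554
After-tax real rate = 1.029554 − 1 → 2.955%.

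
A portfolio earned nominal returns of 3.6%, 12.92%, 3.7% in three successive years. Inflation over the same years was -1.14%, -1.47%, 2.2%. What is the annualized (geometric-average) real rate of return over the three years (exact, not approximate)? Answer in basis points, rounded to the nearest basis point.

Compound the nominal returns: 1.0360 × 1.1292 × 1.0370 = 1.21313569.
Compound inflation: 0.9886 × 0.9853 × 1.0220 = 0.99549707.
Deflate: 1.21313569 / 0.99549707 = 1.21862307.
Annualized real rate = 1.21862307^(1/3) − 1 = 6.8128% → 681 basis points.

681 basis points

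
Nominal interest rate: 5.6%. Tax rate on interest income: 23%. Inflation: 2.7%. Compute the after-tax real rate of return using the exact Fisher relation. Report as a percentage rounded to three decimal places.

1.570%

After-tax nominal return = 5.6% × (1 − 0.23) = 4.3120%.
1 + r = 1.04312 / 1.02700 = 1.015696
After-tax real rate = 1.015696 − 1 → 1.570%.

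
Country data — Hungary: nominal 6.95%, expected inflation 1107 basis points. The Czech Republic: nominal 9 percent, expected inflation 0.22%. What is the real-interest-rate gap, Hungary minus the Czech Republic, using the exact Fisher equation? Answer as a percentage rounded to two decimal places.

-12.47%

Hungary: (1 + 0.0695)/(1 + 0.1107) − 1 = -3.7094%
The Czech Republic: (1 + 0.0900)/(1 + 0.0022) − 1 = 8.7607%
Differential = -3.7094% − 8.7607% = -12.4701% → -12.47%.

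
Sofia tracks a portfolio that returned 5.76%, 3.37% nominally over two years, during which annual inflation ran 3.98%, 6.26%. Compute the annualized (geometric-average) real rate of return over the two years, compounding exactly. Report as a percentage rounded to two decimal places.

-0.53%

Nominal growth factor = 1.0576 × 1.0337 = 1.09324112
Price-level growth factor = 1.0398 × 1.0626 = 1.10489148
Real growth factor = 1.09324112 / 1.10489148 = 0.98945565
Annualized real rate = 0.98945565^(1/2) − 1 = -0.5286% → -0.53%.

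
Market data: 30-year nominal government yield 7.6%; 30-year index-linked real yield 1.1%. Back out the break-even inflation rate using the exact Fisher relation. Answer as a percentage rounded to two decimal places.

6.43%

(1 + π) = (1 + i)/(1 + r) = 1.07600 / 1.01100 = 1.064293
Break-even inflation = 1.064293 − 1 → 6.43%.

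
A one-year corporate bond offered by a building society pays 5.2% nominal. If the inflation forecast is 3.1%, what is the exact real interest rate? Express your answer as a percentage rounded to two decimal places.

2.04%

1 + r = 1.05200 / 1.03100 = 1.020369
r = 1.020369 − 1 = 2.0369%, i.e. 2.04%.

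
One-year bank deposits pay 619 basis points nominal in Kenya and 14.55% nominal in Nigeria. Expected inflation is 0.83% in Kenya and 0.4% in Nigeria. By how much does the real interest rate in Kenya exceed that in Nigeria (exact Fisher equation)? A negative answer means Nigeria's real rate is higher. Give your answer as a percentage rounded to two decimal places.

Kenya: (1 + 0.0619)/(1 + 0.0083) − 1 = 5.3159%
Nigeria: (1 + 0.1455)/(1 + 0.0040) − 1 = 14.0936%
Differential = 5.3159% − 14.0936% = -8.7777% → -8.78%.

-8.78%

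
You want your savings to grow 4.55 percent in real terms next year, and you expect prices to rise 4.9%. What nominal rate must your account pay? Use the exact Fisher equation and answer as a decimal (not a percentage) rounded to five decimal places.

(1 + i) = (1 + r)(1 + π) = 1.04550 × 1.04900 = 1.0967295
i = 1.0967295 − 1, so the required nominal rate is 0.09673.

0.09673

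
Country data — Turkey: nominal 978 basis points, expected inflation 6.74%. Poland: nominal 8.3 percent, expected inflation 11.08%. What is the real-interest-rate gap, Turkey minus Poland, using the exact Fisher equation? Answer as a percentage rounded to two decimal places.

Turkey: (1 + 0.0978)/(1 + 0.0674) − 1 = 2.8480%
Poland: (1 + 0.0830)/(1 + 0.1108) − 1 = -2.5027%
Differential = 2.8480% − (-2.5027%) = 5.3507% → 5.35%.

5.35%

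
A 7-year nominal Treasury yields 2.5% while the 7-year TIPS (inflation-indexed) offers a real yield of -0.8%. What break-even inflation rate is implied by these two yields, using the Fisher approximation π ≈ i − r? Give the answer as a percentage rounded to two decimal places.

π ≈ i − r = 2.5% − (-0.8%) → 3.30%.

3.30%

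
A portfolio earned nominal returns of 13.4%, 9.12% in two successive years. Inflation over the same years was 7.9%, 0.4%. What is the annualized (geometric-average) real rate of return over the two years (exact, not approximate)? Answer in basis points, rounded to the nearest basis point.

688 basis points

Compound the nominal returns: 1.1340 × 1.0912 = 1.23742080.
Compound inflation: 1.0790 × 1.0040 = 1.08331600.
Deflate: 1.23742080 / 1.08331600 = 1.14225286.
Annualized real rate = 1.14225286^(1/2) − 1 = 6.8762% → 688 basis points.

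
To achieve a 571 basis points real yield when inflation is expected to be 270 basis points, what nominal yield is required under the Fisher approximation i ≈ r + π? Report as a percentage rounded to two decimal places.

i ≈ r + π = 5.71% + 2.7% = 8.41%.

8.41%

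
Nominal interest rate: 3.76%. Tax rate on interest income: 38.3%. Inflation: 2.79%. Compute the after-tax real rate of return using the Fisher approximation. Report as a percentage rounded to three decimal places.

After-tax nominal return = 3.76% × (1 − 0.383) = 2.31992%.
r ≈ 2.31992% − 2.79% → -0.470%.

-0.470%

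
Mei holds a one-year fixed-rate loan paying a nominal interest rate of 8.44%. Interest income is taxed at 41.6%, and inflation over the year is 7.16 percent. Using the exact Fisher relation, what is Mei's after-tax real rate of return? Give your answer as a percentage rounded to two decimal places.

After-tax nominal return = 8.44% × (1 − 0.416) = 4.92896%.
1 + r = 1.0492896 / 1.07160 = 0.979180
After-tax real rate = 0.979180 − 1 → -2.08%.

-2.08%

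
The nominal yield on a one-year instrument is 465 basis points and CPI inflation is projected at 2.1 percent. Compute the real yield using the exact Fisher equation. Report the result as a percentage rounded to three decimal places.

2.498%

1 + r = 1.04650 / 1.02100 = 1.024976
r = 1.024976 − 1 = 2.4976%, i.e. 2.498%.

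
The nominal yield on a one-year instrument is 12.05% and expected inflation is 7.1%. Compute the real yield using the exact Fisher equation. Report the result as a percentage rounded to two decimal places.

4.62%

By the Fisher equation, 1 + r = (1 + i)/(1 + π).
1 + r = 1.12050 / 1.07100 = 1.046218
r = 1.046218 − 1 = 4.6218%, i.e. 4.62%.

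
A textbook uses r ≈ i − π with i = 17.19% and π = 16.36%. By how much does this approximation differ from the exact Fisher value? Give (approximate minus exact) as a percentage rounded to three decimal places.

Approximate: r ≈ 17.190% − 16.360% = 0.8300%
Exact: (1 + 0.1719)/(1 + 0.1636) − 1 = 0.7133%
Error = 0.8300% − 0.7133% = 0.1167% → 0.117%.

0.117%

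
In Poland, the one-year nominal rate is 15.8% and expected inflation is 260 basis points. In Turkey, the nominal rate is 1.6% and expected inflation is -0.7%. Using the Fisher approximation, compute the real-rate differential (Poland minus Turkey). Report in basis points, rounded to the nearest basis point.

Poland: 15.8% − 2.6% = 13.200%
Turkey: 1.6% − (-0.7%) = 2.300%
Differential = 10.900% → 1090 basis points.

1090 basis points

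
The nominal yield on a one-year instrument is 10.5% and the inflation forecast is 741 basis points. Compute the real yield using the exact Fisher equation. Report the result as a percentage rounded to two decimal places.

1 + r = 1.10500 / 1.07410 = 1.028768
r = 1.028768 − 1 = 2.8768%, i.e. 2.88%.

2.88%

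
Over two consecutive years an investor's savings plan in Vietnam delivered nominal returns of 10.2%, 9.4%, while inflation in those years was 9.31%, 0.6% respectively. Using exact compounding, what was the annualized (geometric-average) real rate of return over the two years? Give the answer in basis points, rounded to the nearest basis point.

Compound the nominal returns: 1.1020 × 1.0940 = 1.20558800.
Compound inflation: 1.0931 × 1.0060 = 1.09965860.
Deflate: 1.20558800 / 1.09965860 = 1.09632935.
Annualized real rate = 1.09632935^(1/2) − 1 = 4.7057% → 471 basis points.

471 basis points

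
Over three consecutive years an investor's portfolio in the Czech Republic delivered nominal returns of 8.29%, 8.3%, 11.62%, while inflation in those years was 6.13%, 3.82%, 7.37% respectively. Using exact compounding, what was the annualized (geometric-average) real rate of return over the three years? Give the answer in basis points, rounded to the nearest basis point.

343 basis points

Nominal growth factor = 1.0829 × 1.0830 × 1.1162 = 1.30905782
Price-level growth factor = 1.0613 × 1.0382 × 1.0737 = 1.18304739
Real growth factor = 1.30905782 / 1.18304739 = 1.10651342
Annualized real rate = 1.10651342^(1/3) − 1 = 3.4314% → 343 basis points.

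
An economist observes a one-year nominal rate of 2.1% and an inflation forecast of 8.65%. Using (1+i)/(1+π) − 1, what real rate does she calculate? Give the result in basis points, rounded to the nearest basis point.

-603 basis points

1 + r = 1.02100 / 1.08650 = 0.939715
r = 0.939715 − 1 = -6.0285%, i.e. -603 basis points.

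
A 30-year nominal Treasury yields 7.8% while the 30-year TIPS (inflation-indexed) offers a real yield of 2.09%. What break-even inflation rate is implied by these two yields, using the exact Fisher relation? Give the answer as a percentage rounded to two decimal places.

(1 + π) = (1 + i)/(1 + r) = 1.07800 / 1.02090 = 1.055931
Break-even inflation = 1.055931 − 1 → 5.59%.

5.59%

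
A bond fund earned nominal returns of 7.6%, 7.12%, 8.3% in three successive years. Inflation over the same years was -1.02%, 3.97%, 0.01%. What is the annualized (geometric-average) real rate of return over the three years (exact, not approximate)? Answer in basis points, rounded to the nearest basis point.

Compound the nominal returns: 1.0760 × 1.0712 × 1.0830 = 1.24827793.
Compound inflation: 0.9898 × 1.0397 × 1.0001 = 1.02919797.
Deflate: 1.24827793 / 1.02919797 = 1.21286474.
Annualized real rate = 1.21286474^(1/3) − 1 = 6.6443% → 664 basis points.

664 basis points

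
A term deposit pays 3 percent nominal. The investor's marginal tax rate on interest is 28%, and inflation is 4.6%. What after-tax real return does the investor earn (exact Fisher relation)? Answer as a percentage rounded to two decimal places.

After-tax nominal return = 3% × (1 − 0.28) = 2.1600%.
1 + r = 1.02160 / 1.04600 = 0.976673
After-tax real rate = 0.976673 − 1 → -2.33%.

-2.33%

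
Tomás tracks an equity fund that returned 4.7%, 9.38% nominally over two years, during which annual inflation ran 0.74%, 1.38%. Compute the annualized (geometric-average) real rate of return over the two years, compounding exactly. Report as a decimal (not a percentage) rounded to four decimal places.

Compound the nominal returns: 1.0470 × 1.0938 = 1.14520860.
Compound inflation: 1.0074 × 1.0138 = 1.02130212.
Deflate: 1.14520860 / 1.02130212 = 1.12132206.
Annualized real rate = 1.12132206^(1/2) − 1 = 5.8925% → 0.0589.

0.0589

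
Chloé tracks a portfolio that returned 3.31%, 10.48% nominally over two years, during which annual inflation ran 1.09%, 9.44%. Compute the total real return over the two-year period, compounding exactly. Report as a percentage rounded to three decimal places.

Compound the nominal returns: 1.0331 × 1.1048 = 1.141369.
Compound inflation: 1.0109 × 1.0944 = 1.106329.
Deflate: 1.141369 / 1.106329 = 1.031672.
Total real return = 1.031672 − 1 → 3.167%.

3.167%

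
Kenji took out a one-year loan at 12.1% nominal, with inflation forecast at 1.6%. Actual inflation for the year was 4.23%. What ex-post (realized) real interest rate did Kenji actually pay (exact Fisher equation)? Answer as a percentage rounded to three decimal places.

7.551%

Ex-post: (1 + 0.1210)/(1 + 0.0423) − 1 = 7.5506%
So the realized real rate is 7.551%.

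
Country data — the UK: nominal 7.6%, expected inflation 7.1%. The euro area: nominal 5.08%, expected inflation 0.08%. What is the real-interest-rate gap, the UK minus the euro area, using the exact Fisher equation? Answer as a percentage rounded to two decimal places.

-4.53%

The UK: (1 + 0.0760)/(1 + 0.0710) − 1 = 0.4669%
The euro area: (1 + 0.0508)/(1 + 0.0008) − 1 = 4.9960%
Differential = 0.4669% − 4.9960% = -4.5291% → -4.53%.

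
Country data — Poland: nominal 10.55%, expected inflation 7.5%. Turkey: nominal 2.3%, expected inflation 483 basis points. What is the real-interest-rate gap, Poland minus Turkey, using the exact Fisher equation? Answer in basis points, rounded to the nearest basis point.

Poland: (1 + 0.1055)/(1 + 0.0750) − 1 = 2.8372%
Turkey: (1 + 0.0230)/(1 + 0.0483) − 1 = -2.4134%
Differential = 2.8372% − (-2.4134%) = 5.2506% → 525 basis points.

525 basis points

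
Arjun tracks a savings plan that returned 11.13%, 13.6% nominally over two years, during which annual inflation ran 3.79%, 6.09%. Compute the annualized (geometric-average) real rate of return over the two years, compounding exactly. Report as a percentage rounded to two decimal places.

7.08%

Nominal growth factor = 1.1113 × 1.1360 = 1.26243680
Price-level growth factor = 1.0379 × 1.0609 = 1.10110811
Real growth factor = 1.26243680 / 1.10110811 = 1.14651485
Annualized real rate = 1.14651485^(1/2) − 1 = 7.0754% → 7.08%.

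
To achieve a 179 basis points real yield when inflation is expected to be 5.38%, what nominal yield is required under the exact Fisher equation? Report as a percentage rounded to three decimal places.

7.266%

(1 + i) = (1 + r)(1 + π) = 1.01790 × 1.05380 = 1.07266302
i = 1.07266302 − 1, so the required nominal rate is 7.266%.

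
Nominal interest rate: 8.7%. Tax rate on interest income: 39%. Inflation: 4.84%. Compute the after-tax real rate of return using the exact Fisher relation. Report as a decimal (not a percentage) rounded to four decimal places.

After-tax nominal return = 8.7% × (1 − 0.39) = 5.3070%.
1 + r = 1.05307 / 1.04840 = 1.004454
After-tax real rate = 1.004454 − 1 → 0.0045.

0.0045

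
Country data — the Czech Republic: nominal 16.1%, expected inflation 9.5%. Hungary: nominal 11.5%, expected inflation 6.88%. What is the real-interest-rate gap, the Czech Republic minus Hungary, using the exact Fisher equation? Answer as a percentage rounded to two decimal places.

The Czech Republic: (1 + 0.1610)/(1 + 0.0950) − 1 = 6.0274%
Hungary: (1 + 0.1150)/(1 + 0.0688) − 1 = 4.3226%
Differential = 6.0274% − 4.3226% = 1.7048% → 1.70%.

1.70%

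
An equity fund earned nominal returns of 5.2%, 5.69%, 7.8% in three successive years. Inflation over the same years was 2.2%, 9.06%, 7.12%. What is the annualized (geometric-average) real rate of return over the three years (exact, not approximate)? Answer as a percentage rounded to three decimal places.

Nominal growth factor = 1.0520 × 1.0569 × 1.0780 = 1.19858379
Price-level growth factor = 1.0220 × 1.0906 × 1.0712 = 1.19395224
Real growth factor = 1.19858379 / 1.19395224 = 1.00387918
Annualized real rate = 1.00387918^(1/3) − 1 = 0.1291% → 0.129%.

0.129%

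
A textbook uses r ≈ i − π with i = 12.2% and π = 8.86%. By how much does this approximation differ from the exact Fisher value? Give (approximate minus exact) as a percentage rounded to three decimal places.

0.272%

Approximate: r ≈ 12.200% − 8.860% = 3.3400%
Exact: (1 + 0.1220)/(1 + 0.0886) − 1 = 3.0682%
Error = 3.3400% − 3.0682% = 0.2718% → 0.272%.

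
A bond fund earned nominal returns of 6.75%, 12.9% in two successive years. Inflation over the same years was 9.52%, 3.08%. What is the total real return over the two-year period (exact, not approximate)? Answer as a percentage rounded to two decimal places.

6.76%

Compound the nominal returns: 1.0675 × 1.1290 = 1.205208.
Compound inflation: 1.0952 × 1.0308 = 1.128932.
Deflate: 1.205208 / 1.128932 = 1.067564.
Total real return = 1.067564 − 1 → 6.76%.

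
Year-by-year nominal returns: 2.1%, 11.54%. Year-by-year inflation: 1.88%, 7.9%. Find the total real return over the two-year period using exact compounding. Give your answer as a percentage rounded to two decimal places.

3.60%

Nominal growth factor = 1.0210 × 1.1154 = 1.138823
Price-level growth factor = 1.0188 × 1.0790 = 1.099285
Real growth factor = 1.138823 / 1.099285 = 1.035967
Total real return = 1.035967 − 1 → 3.60%.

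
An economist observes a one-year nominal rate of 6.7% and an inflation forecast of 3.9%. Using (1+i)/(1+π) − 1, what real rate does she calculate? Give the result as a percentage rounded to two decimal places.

2.69%

1 + r = 1.06700 / 1.03900 = 1.026949
r = 1.026949 − 1 = 2.6949%, i.e. 2.69%.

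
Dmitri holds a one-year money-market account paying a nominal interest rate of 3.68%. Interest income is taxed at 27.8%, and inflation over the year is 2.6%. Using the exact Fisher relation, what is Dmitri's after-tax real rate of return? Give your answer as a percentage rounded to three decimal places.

After-tax nominal return = 3.68% × (1 − 0.278) = 2.65696%.
1 + r = 1.0265696 / 1.02600 = 1.0005552
After-tax real rate = 1.0005552 − 1 → 0.056%.

0.056%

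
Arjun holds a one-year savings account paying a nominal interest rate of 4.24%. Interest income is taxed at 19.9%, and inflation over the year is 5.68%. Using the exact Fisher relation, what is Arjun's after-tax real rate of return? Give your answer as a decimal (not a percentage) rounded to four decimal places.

After-tax nominal return = 4.24% × (1 − 0.199) = 3.39624%.
1 + r = 1.0339624 / 1.05680 = 0.978390
After-tax real rate = 0.978390 − 1 → -0.0216.

-0.0216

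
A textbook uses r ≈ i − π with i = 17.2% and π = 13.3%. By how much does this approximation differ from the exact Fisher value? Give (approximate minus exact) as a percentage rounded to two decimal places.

0.46%

Approximate: r ≈ 17.200% − 13.300% = 3.9000%
Exact: (1 + 0.1720)/(1 + 0.1330) − 1 = 3.4422%
Error = 3.9000% − 3.4422% = 0.4578% → 0.46%.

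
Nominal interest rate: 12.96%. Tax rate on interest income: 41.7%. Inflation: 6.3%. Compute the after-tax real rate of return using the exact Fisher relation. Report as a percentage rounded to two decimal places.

1.18%

After-tax nominal return = 12.96% × (1 − 0.417) = 7.55568%.
1 + r = 1.0755568 / 1.06300 = 1.011813
After-tax real rate = 1.011813 − 1 → 1.18%.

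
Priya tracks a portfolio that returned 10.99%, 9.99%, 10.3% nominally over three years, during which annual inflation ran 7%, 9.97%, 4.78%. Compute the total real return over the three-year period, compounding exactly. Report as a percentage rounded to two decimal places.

Compound the nominal returns: 1.1099 × 1.0999 × 1.1030 = 1.346519.
Compound inflation: 1.0700 × 1.0997 × 1.0478 = 1.232924.
Deflate: 1.346519 / 1.232924 = 1.092135.
Total real return = 1.092135 − 1 → 9.21%.

9.21%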